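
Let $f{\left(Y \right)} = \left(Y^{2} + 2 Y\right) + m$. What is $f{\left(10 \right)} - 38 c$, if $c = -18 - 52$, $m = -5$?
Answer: $2775$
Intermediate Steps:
$c = -70$ ($c = -18 - 52 = -70$)
$f{\left(Y \right)} = -5 + Y^{2} + 2 Y$ ($f{\left(Y \right)} = \left(Y^{2} + 2 Y\right) - 5 = -5 + Y^{2} + 2 Y$)
$f{\left(10 \right)} - 38 c = \left(-5 + 10^{2} + 2 \cdot 10\right) - -2660 = \left(-5 + 100 + 20\right) + 2660 = 115 + 2660 = 2775$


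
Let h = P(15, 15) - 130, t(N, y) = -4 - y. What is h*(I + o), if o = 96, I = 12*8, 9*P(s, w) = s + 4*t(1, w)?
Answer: -78784/3 ≈ -26261.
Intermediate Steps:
P(s, w) = -16/9 - 4*w/9 + s/9 (P(s, w) = (s + 4*(-4 - w))/9 = (s + (-16 - 4*w))/9 = (-16 + s - 4*w)/9 = -16/9 - 4*w/9 + s/9)
h = -1231/9 (h = (-16/9 - 4/9*15 + (⅑)*15) - 130 = (-16/9 - 20/3 + 5/3) - 130 = -61/9 - 130 = -1231/9 ≈ -136.78)
I = 96
h*(I + o) = -1231*(96 + 96)/9 = -1231/9*192 = -78784/3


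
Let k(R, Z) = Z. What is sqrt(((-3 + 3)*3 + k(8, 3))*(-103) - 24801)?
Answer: 9*I*sqrt(310) ≈ 158.46*I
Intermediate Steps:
sqrt(((-3 + 3)*3 + k(8, 3))*(-103) - 24801) = sqrt(((-3 + 3)*3 + 3)*(-103) - 24801) = sqrt((0*3 + 3)*(-103) - 24801) = sqrt((0 + 3)*(-103) - 24801) = sqrt(3*(-103) - 24801) = sqrt(-309 - 24801) = sqrt(-25110) = 9*I*sqrt(310)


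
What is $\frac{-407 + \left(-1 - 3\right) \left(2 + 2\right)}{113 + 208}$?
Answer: $- \frac{141}{107} \approx -1.3178$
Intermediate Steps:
$\frac{-407 + \left(-1 - 3\right) \left(2 + 2\right)}{113 + 208} = \frac{-407 - 16}{321} = \left(-407 - 16\right) \frac{1}{321} = \left(-423\right) \frac{1}{321} = - \frac{141}{107}$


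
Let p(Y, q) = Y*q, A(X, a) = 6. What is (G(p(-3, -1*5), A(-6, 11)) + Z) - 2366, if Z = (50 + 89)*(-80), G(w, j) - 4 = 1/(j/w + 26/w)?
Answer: -431409/32 ≈ -13482.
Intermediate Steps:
G(w, j) = 4 + 1/(26/w + j/w) (G(w, j) = 4 + 1/(j/w + 26/w) = 4 + 1/(26/w + j/w))
Z = -11120 (Z = 139*(-80) = -11120)
(G(p(-3, -1*5), A(-6, 11)) + Z) - 2366 = ((104 - (-3)*5 + 4*6)/(26 + 6) - 11120) - 2366 = ((104 - 3*(-5) + 24)/32 - 11120) - 2366 = ((104 + 15 + 24)/32 - 11120) - 2366 = ((1/32)*143 - 11120) - 2366 = (143/32 - 11120) - 2366 = -355697/32 - 2366 = -431409/32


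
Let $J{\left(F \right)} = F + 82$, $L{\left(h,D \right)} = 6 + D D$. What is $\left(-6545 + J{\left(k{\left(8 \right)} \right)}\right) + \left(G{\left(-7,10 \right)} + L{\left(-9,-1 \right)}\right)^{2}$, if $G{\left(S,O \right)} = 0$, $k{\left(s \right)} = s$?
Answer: $-6406$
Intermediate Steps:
$L{\left(h,D \right)} = 6 + D^{2}$
$J{\left(F \right)} = 82 + F$
$\left(-6545 + J{\left(k{\left(8 \right)} \right)}\right) + \left(G{\left(-7,10 \right)} + L{\left(-9,-1 \right)}\right)^{2} = \left(-6545 + \left(82 + 8\right)\right) + \left(0 + \left(6 + \left(-1\right)^{2}\right)\right)^{2} = \left(-6545 + 90\right) + \left(0 + \left(6 + 1\right)\right)^{2} = -6455 + \left(0 + 7\right)^{2} = -6455 + 7^{2} = -6455 + 49 = -6406$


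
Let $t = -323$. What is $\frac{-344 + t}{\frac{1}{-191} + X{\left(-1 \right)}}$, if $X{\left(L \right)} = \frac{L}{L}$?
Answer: $- \frac{127397}{190} \approx -670.51$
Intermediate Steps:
$X{\left(L \right)} = 1$
$\frac{-344 + t}{\frac{1}{-191} + X{\left(-1 \right)}} = \frac{-344 - 323}{\frac{1}{-191} + 1} = - \frac{667}{- \frac{1}{191} + 1} = - \frac{667}{\frac{190}{191}} = \left(-667\right) \frac{191}{190} = - \frac{127397}{190}$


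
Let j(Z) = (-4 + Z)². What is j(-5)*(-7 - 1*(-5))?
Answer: -162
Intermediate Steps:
j(-5)*(-7 - 1*(-5)) = (-4 - 5)²*(-7 - 1*(-5)) = (-9)²*(-7 + 5) = 81*(-2) = -162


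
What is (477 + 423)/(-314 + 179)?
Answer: -20/3 ≈ -6.6667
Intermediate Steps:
(477 + 423)/(-314 + 179) = 900/(-135) = 900*(-1/135) = -20/3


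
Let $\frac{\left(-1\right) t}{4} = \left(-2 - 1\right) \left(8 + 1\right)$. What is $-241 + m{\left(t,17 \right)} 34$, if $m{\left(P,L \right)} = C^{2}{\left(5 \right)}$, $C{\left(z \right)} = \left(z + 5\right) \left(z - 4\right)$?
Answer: $3159$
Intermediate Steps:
$C{\left(z \right)} = \left(-4 + z\right) \left(5 + z\right)$ ($C{\left(z \right)} = \left(5 + z\right) \left(-4 + z\right) = \left(-4 + z\right) \left(5 + z\right)$)
$t = 108$ ($t = - 4 \left(-2 - 1\right) \left(8 + 1\right) = - 4 \left(\left(-3\right) 9\right) = \left(-4\right) \left(-27\right) = 108$)
$m{\left(P,L \right)} = 100$ ($m{\left(P,L \right)} = \left(-20 + 5 + 5^{2}\right)^{2} = \left(-20 + 5 + 25\right)^{2} = 10^{2} = 100$)
$-241 + m{\left(t,17 \right)} 34 = -241 + 100 \cdot 34 = -241 + 3400 = 3159$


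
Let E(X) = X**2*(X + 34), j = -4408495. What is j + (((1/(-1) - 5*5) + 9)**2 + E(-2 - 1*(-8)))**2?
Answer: -1419054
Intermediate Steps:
E(X) = X**2*(34 + X)
j + (((1/(-1) - 5*5) + 9)**2 + E(-2 - 1*(-8)))**2 = -4408495 + (((1/(-1) - 5*5) + 9)**2 + (-2 - 1*(-8))**2*(34 + (-2 - 1*(-8))))**2 = -4408495 + (((-1 - 25) + 9)**2 + (-2 + 8)**2*(34 + (-2 + 8)))**2 = -4408495 + ((-26 + 9)**2 + 6**2*(34 + 6))**2 = -4408495 + ((-17)**2 + 36*40)**2 = -4408495 + (289 + 1440)**2 = -4408495 + 1729**2 = -4408495 + 2989441 = -1419054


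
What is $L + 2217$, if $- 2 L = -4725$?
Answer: $\frac{9159}{2} \approx 4579.5$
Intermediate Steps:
$L = \frac{4725}{2}$ ($L = \left(- \frac{1}{2}\right) \left(-4725\right) = \frac{4725}{2} \approx 2362.5$)
$L + 2217 = \frac{4725}{2} + 2217 = \frac{9159}{2}$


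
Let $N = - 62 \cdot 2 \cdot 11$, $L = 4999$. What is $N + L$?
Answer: $3635$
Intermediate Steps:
$N = -1364$ ($N = \left(-62\right) 22 = -1364$)
$N + L = -1364 + 4999 = 3635$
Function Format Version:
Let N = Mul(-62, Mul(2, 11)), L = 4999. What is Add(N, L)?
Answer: 3635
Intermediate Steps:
N = -1364 (N = Mul(-62, 22) = -1364)
Add(N, L) = Add(-1364, 4999) = 3635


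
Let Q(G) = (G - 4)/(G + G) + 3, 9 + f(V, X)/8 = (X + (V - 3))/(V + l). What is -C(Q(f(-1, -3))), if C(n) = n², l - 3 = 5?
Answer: -19881/1600 ≈ -12.426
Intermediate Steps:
l = 8 (l = 3 + 5 = 8)
f(V, X) = -72 + 8*(-3 + V + X)/(8 + V) (f(V, X) = -72 + 8*((X + (V - 3))/(V + 8)) = -72 + 8*((X + (-3 + V))/(8 + V)) = -72 + 8*((-3 + V + X)/(8 + V)) = -72 + 8*(-3 + V + X)/(8 + V))
Q(G) = 3 + (-4 + G)/(2*G) (Q(G) = (-4 + G)/((2*G)) + 3 = (-4 + G)*(1/(2*G)) + 3 = (-4 + G)/(2*G) + 3 = 3 + (-4 + G)/(2*G))
-C(Q(f(-1, -3))) = -(7/2 - 2*(8 - 1)/(8*(-75 - 3 - 8*(-1))))² = -(7/2 - 2*7/(8*(-75 - 3 + 8)))² = -(7/2 - 2/(8*(⅐)*(-70)))² = -(7/2 - 2/(-80))² = -(7/2 - 2*(-1/80))² = -(7/2 + 1/40)² = -(141/40)² = -1*19881/1600 = -19881/1600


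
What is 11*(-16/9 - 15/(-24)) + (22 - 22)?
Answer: -913/72 ≈ -12.681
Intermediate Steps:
11*(-16/9 - 15/(-24)) + (22 - 22) = 11*(-16*⅑ - 15*(-1/24)) + 0 = 11*(-16/9 + 5/8) + 0 = 11*(-83/72) + 0 = -913/72 + 0 = -913/72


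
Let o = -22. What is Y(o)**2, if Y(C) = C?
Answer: 484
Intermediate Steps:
Y(o)**2 = (-22)**2 = 484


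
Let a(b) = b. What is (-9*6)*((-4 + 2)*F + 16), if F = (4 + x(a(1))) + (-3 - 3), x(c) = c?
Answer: -972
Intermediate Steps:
F = -1 (F = (4 + 1) + (-3 - 3) = 5 - 6 = -1)
(-9*6)*((-4 + 2)*F + 16) = (-9*6)*((-4 + 2)*(-1) + 16) = -54*(-2*(-1) + 16) = -54*(2 + 16) = -54*18 = -972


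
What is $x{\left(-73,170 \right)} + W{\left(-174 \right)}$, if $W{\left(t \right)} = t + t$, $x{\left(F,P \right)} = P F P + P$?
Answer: $-2109878$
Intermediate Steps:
$x{\left(F,P \right)} = P + F P^{2}$ ($x{\left(F,P \right)} = F P P + P = F P^{2} + P = P + F P^{2}$)
$W{\left(t \right)} = 2 t$
$x{\left(-73,170 \right)} + W{\left(-174 \right)} = 170 \left(1 - 12410\right) + 2 \left(-174\right) = 170 \left(1 - 12410\right) - 348 = 170 \left(-12409\right) - 348 = -2109530 - 348 = -2109878$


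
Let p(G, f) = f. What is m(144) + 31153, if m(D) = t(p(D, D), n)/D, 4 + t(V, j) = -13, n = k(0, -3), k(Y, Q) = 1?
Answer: 4486015/144 ≈ 31153.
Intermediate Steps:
n = 1
t(V, j) = -17 (t(V, j) = -4 - 13 = -17)
m(D) = -17/D
m(144) + 31153 = -17/144 + 31153 = 4486015/144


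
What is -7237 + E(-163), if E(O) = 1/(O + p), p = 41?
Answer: -882915/122 ≈ -7237.0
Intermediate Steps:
E(O) = 1/(41 + O) (E(O) = 1/(O + 41) = 1/(41 + O))
-7237 + E(-163) = -7237 + 1/(41 - 163) = -7237 + 1/(-122) = -7237 - 1/122 = -882915/122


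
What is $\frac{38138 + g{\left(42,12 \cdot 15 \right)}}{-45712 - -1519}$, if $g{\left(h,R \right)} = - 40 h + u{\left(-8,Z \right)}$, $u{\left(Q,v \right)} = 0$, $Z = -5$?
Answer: $- \frac{36458}{44193} \approx -0.82497$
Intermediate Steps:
$g{\left(h,R \right)} = - 40 h$ ($g{\left(h,R \right)} = - 40 h + 0 = - 40 h$)
$\frac{38138 + g{\left(42,12 \cdot 15 \right)}}{-45712 - -1519} = \frac{38138 - 1680}{-45712 - -1519} = \frac{38138 - 1680}{-45712 + 1519} = \frac{36458}{-44193} = 36458 \left(- \frac{1}{44193}\right) = - \frac{36458}{44193}$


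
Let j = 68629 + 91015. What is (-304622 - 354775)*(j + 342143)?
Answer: -330876842439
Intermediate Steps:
j = 159644
(-304622 - 354775)*(j + 342143) = (-304622 - 354775)*(159644 + 342143) = -659397*501787 = -330876842439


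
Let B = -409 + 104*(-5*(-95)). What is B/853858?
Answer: 48991/853858 ≈ 0.057376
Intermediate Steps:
B = 48991 (B = -409 + 104*475 = -409 + 49400 = 48991)
B/853858 = 48991/853858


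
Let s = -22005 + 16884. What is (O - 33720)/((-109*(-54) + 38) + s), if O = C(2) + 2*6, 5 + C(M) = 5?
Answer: -33708/803 ≈ -41.978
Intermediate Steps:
C(M) = 0 (C(M) = -5 + 5 = 0)
s = -5121
O = 12 (O = 0 + 2*6 = 0 + 12 = 12)
(O - 33720)/((-109*(-54) + 38) + s) = (12 - 33720)/((-109*(-54) + 38) - 5121) = -33708/((5886 + 38) - 5121) = -33708/(5924 - 5121) = -33708/803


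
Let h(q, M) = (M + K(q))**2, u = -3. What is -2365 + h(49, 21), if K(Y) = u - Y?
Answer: -1404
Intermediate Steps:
K(Y) = -3 - Y
h(q, M) = (-3 + M - q)**2 (h(q, M) = (M + (-3 - q))**2 = (-3 + M - q)**2)
-2365 + h(49, 21) = -2365 + (3 + 49 - 1*21)**2 = -2365 + (3 + 49 - 21)**2 = -2365 + 31**2 = -2365 + 961 = -1404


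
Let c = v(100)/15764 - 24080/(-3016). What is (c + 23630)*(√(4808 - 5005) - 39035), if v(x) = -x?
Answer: -1370920555086325/1485757 + 35120290895*I*√197/1485757 ≈ -9.2271e+8 + 3.3178e+5*I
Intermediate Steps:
c = 11852985/1485757 (c = -1*100/15764 - 24080/(-3016) = -100*1/15764 - 24080*(-1/3016) = -25/3941 + 3010/377 = 11852985/1485757 ≈ 7.9777)
(c + 23630)*(√(4808 - 5005) - 39035) = (11852985/1485757 + 23630)*(√(4808 - 5005) - 39035) = 35120290895*(√(-197) - 39035)/1485757 = 35120290895*(I*√197 - 39035)/1485757 = 35120290895*(-39035 + I*√197)/1485757 = -1370920555086325/1485757 + 35120290895*I*√197/1485757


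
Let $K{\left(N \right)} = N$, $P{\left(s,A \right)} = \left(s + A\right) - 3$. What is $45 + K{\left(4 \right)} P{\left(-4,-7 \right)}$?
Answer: $-11$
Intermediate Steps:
$P{\left(s,A \right)} = -3 + A + s$ ($P{\left(s,A \right)} = \left(A + s\right) - 3 = -3 + A + s$)
$45 + K{\left(4 \right)} P{\left(-4,-7 \right)} = 45 + 4 \left(-3 - 7 - 4\right) = 45 + 4 \left(-14\right) = 45 - 56 = -11$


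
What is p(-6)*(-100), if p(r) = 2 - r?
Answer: -800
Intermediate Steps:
p(-6)*(-100) = (2 - 1*(-6))*(-100) = (2 + 6)*(-100) = 8*(-100) = -800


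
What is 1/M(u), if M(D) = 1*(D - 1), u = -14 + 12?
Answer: -1/3 ≈ -0.33333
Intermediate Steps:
u = -2
M(D) = -1 + D (M(D) = 1*(-1 + D) = -1 + D)
1/M(u) = 1/(-1 - 2) = 1/(-3) = -1/3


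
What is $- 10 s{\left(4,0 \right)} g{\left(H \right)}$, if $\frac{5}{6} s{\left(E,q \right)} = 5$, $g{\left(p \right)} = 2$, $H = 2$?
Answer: $-120$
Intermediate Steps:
$s{\left(E,q \right)} = 6$ ($s{\left(E,q \right)} = \frac{6}{5} \cdot 5 = 6$)
$- 10 s{\left(4,0 \right)} g{\left(H \right)} = \left(-10\right) 6 \cdot 2 = \left(-60\right) 2 = -120$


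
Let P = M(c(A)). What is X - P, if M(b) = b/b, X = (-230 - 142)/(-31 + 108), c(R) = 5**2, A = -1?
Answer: -449/77 ≈ -5.8312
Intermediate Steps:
c(R) = 25
X = -372/77 ≈ -4.8312
M(b) = 1
P = 1
X - P = -372/77 - 1*1 = -372/77 - 1 = -449/77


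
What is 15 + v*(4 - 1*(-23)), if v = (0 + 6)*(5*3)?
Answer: 2445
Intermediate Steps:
v = 90 (v = 6*15 = 90)
15 + v*(4 - 1*(-23)) = 15 + 90*(4 - 1*(-23)) = 15 + 90*(4 + 23) = 15 + 90*27 = 15 + 2430 = 2445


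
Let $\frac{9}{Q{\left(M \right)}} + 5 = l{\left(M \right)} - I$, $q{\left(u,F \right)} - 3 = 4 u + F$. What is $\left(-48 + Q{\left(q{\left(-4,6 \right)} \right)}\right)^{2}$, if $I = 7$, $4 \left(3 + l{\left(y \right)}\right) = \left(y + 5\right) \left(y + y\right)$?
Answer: $\frac{154449}{64} \approx 2413.3$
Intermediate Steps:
$l{\left(y \right)} = -3 + \frac{y \left(5 + y\right)}{2}$ ($l{\left(y \right)} = -3 + \frac{\left(y + 5\right) \left(y + y\right)}{4} = -3 + \frac{\left(5 + y\right) 2 y}{4} = -3 + \frac{2 y \left(5 + y\right)}{4} = -3 + \frac{y \left(5 + y\right)}{2}$)
$q{\left(u,F \right)} = 3 + F + 4 u$ ($q{\left(u,F \right)} = 3 + \left(4 u + F\right) = 3 + \left(F + 4 u\right) = 3 + F + 4 u$)
$Q{\left(M \right)} = \frac{9}{-15 + \frac{M^{2}}{2} + \frac{5 M}{2}}$ ($Q{\left(M \right)} = \frac{9}{-5 - \left(10 - \frac{5 M}{2} - \frac{M^{2}}{2}\right)} = \frac{9}{-5 + \left(-10 + \frac{M^{2}}{2} + \frac{5 M}{2}\right)} = \frac{9}{-15 + \frac{M^{2}}{2} + \frac{5 M}{2}}$)
$\left(-48 + Q{\left(q{\left(-4,6 \right)} \right)}\right)^{2} = \left(-48 + \frac{18}{-30 + \left(3 + 6 + 4 \left(-4\right)\right)^{2} + 5 \left(3 + 6 + 4 \left(-4\right)\right)}\right)^{2} = \left(-48 + \frac{18}{-30 + \left(3 + 6 - 16\right)^{2} + 5 \left(3 + 6 - 16\right)}\right)^{2} = \left(-48 + \frac{18}{-30 + \left(-7\right)^{2} + 5 \left(-7\right)}\right)^{2} = \left(-48 + \frac{18}{-30 + 49 - 35}\right)^{2} = \left(-48 + \frac{18}{-16}\right)^{2} = \left(-48 + 18 \left(- \frac{1}{16}\right)\right)^{2} = \left(-48 - \frac{9}{8}\right)^{2} = \left(- \frac{393}{8}\right)^{2} = \frac{154449}{64}$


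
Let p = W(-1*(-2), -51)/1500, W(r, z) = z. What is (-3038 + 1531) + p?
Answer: -753517/500 ≈ -1507.0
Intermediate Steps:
p = -17/500 (p = -51/1500 = -51*1/1500 = -17/500 ≈ -0.034000)
(-3038 + 1531) + p = (-3038 + 1531) - 17/500 = -1507 - 17/500 = -753517/500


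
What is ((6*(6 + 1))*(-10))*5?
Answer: -2100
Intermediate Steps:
((6*(6 + 1))*(-10))*5 = ((6*7)*(-10))*5 = (42*(-10))*5 = -420*5 = -2100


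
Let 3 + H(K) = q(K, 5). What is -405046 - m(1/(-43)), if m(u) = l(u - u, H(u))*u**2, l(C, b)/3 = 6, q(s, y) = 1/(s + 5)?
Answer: -748930072/1849 ≈ -4.0505e+5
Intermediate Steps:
q(s, y) = 1/(5 + s)
H(K) = -3 + 1/(5 + K)
l(C, b) = 18 (l(C, b) = 3*6 = 18)
m(u) = 18*u**2
-405046 - m(1/(-43)) = -405046 - 18*(1/(-43))**2 = -405046 - 18*(-1/43)**2 = -405046 - 18/1849 = -748930072/1849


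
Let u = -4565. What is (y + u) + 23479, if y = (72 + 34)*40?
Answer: 23154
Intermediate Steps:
y = 4240 (y = 106*40 = 4240)
(y + u) + 23479 = (4240 - 4565) + 23479 = -325 + 23479 = 23154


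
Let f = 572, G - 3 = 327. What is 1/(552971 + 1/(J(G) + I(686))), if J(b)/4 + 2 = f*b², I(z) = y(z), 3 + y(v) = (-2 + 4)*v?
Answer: 249164561/137780776460732 ≈ 1.8084e-6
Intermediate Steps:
G = 330 (G = 3 + 327 = 330)
y(v) = -3 + 2*v (y(v) = -3 + (-2 + 4)*v = -3 + 2*v)
I(z) = -3 + 2*z
J(b) = -8 + 2288*b² (J(b) = -8 + 4*(572*b²) = -8 + 2288*b²)
1/(552971 + 1/(J(G) + I(686))) = 1/(552971 + 1/((-8 + 2288*330²) + (-3 + 2*686))) = 1/(552971 + 1/((-8 + 2288*108900) + (-3 + 1372))) = 1/(552971 + 1/((-8 + 249163200) + 1369)) = 1/(552971 + 1/(249163192 + 1369)) = 1/(552971 + 1/249164561) = 1/(137780776460732/249164561) = 249164561/137780776460732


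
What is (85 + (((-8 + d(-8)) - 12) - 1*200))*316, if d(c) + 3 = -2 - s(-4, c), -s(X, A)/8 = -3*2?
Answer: -59408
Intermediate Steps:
s(X, A) = 48 (s(X, A) = -(-24)*2 = -8*(-6) = 48)
d(c) = -53 (d(c) = -3 + (-2 - 1*48) = -3 + (-2 - 48) = -3 - 50 = -53)
(85 + (((-8 + d(-8)) - 12) - 1*200))*316 = (85 + (((-8 - 53) - 12) - 1*200))*316 = (85 + ((-61 - 12) - 200))*316 = (85 + (-73 - 200))*316 = (85 - 273)*316 = -188*316 = -59408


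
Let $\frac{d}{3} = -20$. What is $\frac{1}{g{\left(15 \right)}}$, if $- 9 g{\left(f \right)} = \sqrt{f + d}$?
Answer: $\frac{3 i \sqrt{5}}{5} \approx 1.3416 i$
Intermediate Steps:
$d = -60$ ($d = 3 \left(-20\right) = -60$)
$g{\left(f \right)} = - \frac{\sqrt{-60 + f}}{9}$ ($g{\left(f \right)} = - \frac{\sqrt{f - 60}}{9} = - \frac{\sqrt{-60 + f}}{9}$)
$\frac{1}{g{\left(15 \right)}} = \frac{1}{\left(- \frac{1}{9}\right) \sqrt{-60 + 15}} = \frac{1}{\left(- \frac{1}{9}\right) \sqrt{-45}} = \frac{1}{\left(- \frac{1}{9}\right) 3 i \sqrt{5}} = \frac{1}{\left(- \frac{1}{3}\right) i \sqrt{5}} = \frac{3 i \sqrt{5}}{5}$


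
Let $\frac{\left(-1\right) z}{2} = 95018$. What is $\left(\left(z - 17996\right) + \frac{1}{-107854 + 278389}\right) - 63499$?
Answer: $- \frac{46305539084}{170535} \approx -2.7153 \cdot 10^{5}$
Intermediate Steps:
$z = -190036$ ($z = \left(-2\right) 95018 = -190036$)
$\left(\left(z - 17996\right) + \frac{1}{-107854 + 278389}\right) - 63499 = \left(\left(-190036 - 17996\right) + \frac{1}{-107854 + 278389}\right) - 63499 = \left(\left(-190036 - 17996\right) + \frac{1}{170535}\right) - 63499 = \left(-208032 + \frac{1}{170535}\right) - 63499 = - \frac{35476737119}{170535} - 63499 = - \frac{46305539084}{170535}$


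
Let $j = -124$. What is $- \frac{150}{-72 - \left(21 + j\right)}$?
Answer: $- \frac{150}{31} \approx -4.8387$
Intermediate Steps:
$- \frac{150}{-72 - \left(21 + j\right)} = - \frac{150}{-72 - -103} = - \frac{150}{-72 + \left(-21 + 124\right)} = - \frac{150}{-72 + 103} = - \frac{150}{31}$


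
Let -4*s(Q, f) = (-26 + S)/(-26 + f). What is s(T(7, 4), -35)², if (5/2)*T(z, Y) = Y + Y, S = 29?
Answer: 9/59536 ≈ 0.00015117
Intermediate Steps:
T(z, Y) = 4*Y/5 (T(z, Y) = 2*(Y + Y)/5 = 2*(2*Y)/5 = 4*Y/5)
s(Q, f) = -3/(4*(-26 + f)) (s(Q, f) = -(-26 + 29)/(4*(-26 + f)) = -3/(4*(-26 + f)))
s(T(7, 4), -35)² = (-3/(-104 + 4*(-35)))² = (-3/(-104 - 140))² = (-3/(-244))² = (-3*(-1/244))² = (3/244)² = 9/59536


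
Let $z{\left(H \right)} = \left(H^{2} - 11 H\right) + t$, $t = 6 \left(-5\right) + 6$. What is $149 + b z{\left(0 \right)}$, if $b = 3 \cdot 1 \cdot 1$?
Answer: $77$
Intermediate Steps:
$b = 3$ ($b = 3 \cdot 1 = 3$)
$t = -24$ ($t = -30 + 6 = -24$)
$z{\left(H \right)} = -24 + H^{2} - 11 H$ ($z{\left(H \right)} = \left(H^{2} - 11 H\right) - 24 = -24 + H^{2} - 11 H$)
$149 + b z{\left(0 \right)} = 149 + 3 \left(-24 + 0^{2} - 0\right) = 149 + 3 \left(-24 + 0 + 0\right) = 149 + 3 \left(-24\right) = 149 - 72 = 77$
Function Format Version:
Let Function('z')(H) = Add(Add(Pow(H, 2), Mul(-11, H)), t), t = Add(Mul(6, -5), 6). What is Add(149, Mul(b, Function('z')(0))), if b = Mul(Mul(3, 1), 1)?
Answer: 77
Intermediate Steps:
b = 3 (b = Mul(3, 1) = 3)
t = -24 (t = Add(-30, 6) = -24)
Function('z')(H) = Add(-24, Pow(H, 2), Mul(-11, H)) (Function('z')(H) = Add(Add(Pow(H, 2), Mul(-11, H)), -24) = Add(-24, Pow(H, 2), Mul(-11, H)))
Add(149, Mul(b, Function('z')(0))) = Add(149, Mul(3, Add(-24, Pow(0, 2), Mul(-11, 0)))) = Add(149, Mul(3, Add(-24, 0, 0))) = Add(149, Mul(3, -24)) = Add(149, -72) = 77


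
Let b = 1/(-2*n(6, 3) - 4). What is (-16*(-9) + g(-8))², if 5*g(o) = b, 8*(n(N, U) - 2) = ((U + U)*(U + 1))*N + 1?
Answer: 16239934096/783225 ≈ 20735.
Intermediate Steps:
n(N, U) = 17/8 + N*U*(1 + U)/4 (n(N, U) = 2 + (((U + U)*(U + 1))*N + 1)/8 = 2 + (((2*U)*(1 + U))*N + 1)/8 = 2 + ((2*U*(1 + U))*N + 1)/8 = 2 + (2*N*U*(1 + U) + 1)/8 = 2 + (1 + 2*N*U*(1 + U))/8 = 2 + (⅛ + N*U*(1 + U)/4) = 17/8 + N*U*(1 + U)/4)
b = -4/177 (b = 1/(-2*(17/8 + (¼)*6*3 + (¼)*6*3²) - 4) = 1/(-2*(17/8 + 9/2 + (¼)*6*9) - 4) = 1/(-2*(17/8 + 9/2 + 27/2) - 4) = 1/(-2*161/8 - 4) = 1/(-161/4 - 4) = 1/(-177/4) = -4/177 ≈ -0.022599)
g(o) = -4/885 (g(o) = (⅕)*(-4/177) = -4/885)
(-16*(-9) + g(-8))² = (-16*(-9) - 4/885)² = (144 - 4/885)² = (127436/885)² = 16239934096/783225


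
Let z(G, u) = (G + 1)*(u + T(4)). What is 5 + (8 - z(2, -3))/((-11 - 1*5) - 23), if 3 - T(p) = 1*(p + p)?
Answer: 163/39 ≈ 4.1795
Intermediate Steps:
T(p) = 3 - 2*p (T(p) = 3 - (p + p) = 3 - 2*p)
z(G, u) = (1 + G)*(-5 + u) (z(G, u) = (G + 1)*(u + (3 - 2*4)) = (1 + G)*(u + (3 - 8)) = (1 + G)*(u - 5) = (1 + G)*(-5 + u))
5 + (8 - z(2, -3))/((-11 - 1*5) - 23) = 5 + (8 - (-5 - 3 - 5*2 + 2*(-3)))/((-11 - 1*5) - 23) = 5 + (8 - (-5 - 3 - 10 - 6))/((-11 - 5) - 23) = 5 + (8 - 1*(-24))/(-16 - 23) = 5 + (8 + 24)/(-39) = 5 + 32*(-1/39) = 5 - 32/39 = 163/39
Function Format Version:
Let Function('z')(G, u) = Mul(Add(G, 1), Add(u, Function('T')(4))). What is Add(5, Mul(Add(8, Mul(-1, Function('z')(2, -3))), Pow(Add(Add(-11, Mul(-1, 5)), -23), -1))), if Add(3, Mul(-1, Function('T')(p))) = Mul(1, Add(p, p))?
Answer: Rational(163, 39) ≈ 4.1795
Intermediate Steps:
Function('T')(p) = Add(3, Mul(-2, p)) (Function('T')(p) = Add(3, Mul(-1, Mul(1, Add(p, p)))) = Add(3, Mul(-1, Mul(1, Mul(2, p)))) = Add(3, Mul(-1, Mul(2, p))) = Add(3, Mul(-2, p)))
Function('z')(G, u) = Mul(Add(1, G), Add(-5, u)) (Function('z')(G, u) = Mul(Add(G, 1), Add(u, Add(3, Mul(-2, 4)))) = Mul(Add(1, G), Add(u, Add(3, -8))) = Mul(Add(1, G), Add(u, -5)) = Mul(Add(1, G), Add(-5, u)))
Add(5, Mul(Add(8, Mul(-1, Function('z')(2, -3))), Pow(Add(Add(-11, Mul(-1, 5)), -23), -1))) = Add(5, Mul(Add(8, Mul(-1, Add(-5, -3, Mul(-5, 2), Mul(2, -3)))), Pow(Add(Add(-11, Mul(-1, 5)), -23), -1))) = Add(5, Mul(Add(8, Mul(-1, Add(-5, -3, -10, -6))), Pow(Add(Add(-11, -5), -23), -1))) = Add(5, Mul(Add(8, Mul(-1, -24)), Pow(Add(-16, -23), -1))) = Add(5, Mul(Add(8, 24), Pow(-39, -1))) = Add(5, Mul(32, Rational(-1, 39))) = Add(5, Rational(-32, 39)) = Rational(163, 39)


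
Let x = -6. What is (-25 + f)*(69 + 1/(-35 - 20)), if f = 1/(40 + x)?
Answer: -1610553/935 ≈ -1722.5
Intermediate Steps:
f = 1/34 (f = 1/(40 - 6) = 1/34 ≈ 0.029412)
(-25 + f)*(69 + 1/(-35 - 20)) = (-25 + 1/34)*(69 + 1/(-35 - 20)) = -849*(69 + 1/(-55))/34 = -849*(69 - 1/55)/34 = -849/34*3794/55 = -1610553/935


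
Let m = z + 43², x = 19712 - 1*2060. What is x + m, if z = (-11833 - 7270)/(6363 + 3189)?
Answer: 186254449/9552 ≈ 19499.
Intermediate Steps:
z = -19103/9552 ≈ -1.9999
x = 17652 (x = 19712 - 2060 = 17652)
m = 17642545/9552 (m = -19103/9552 + 43² = -19103/9552 + 1849 = 17642545/9552 ≈ 1847.0)
x + m = 17652 + 17642545/9552 = 186254449/9552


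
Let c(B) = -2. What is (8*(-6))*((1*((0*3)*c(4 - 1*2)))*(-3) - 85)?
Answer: 4080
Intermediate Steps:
(8*(-6))*((1*((0*3)*c(4 - 1*2)))*(-3) - 85) = (8*(-6))*((1*((0*3)*(-2)))*(-3) - 85) = -48*((1*(0*(-2)))*(-3) - 85) = -48*((1*0)*(-3) - 85) = -48*(0*(-3) - 85) = -48*(0 - 85) = -48*(-85) = 4080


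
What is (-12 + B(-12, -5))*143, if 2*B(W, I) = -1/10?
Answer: -34463/20 ≈ -1723.2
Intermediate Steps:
B(W, I) = -1/20 (B(W, I) = (-1/10)/2 = (-1*⅒)/2 = (½)*(-⅒) = -1/20)
(-12 + B(-12, -5))*143 = (-12 - 1/20)*143 = -241/20*143 = -34463/20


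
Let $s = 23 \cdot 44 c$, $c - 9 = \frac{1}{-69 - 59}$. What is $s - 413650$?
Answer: $- \frac{12945597}{32} \approx -4.0455 \cdot 10^{5}$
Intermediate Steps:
$c = \frac{1151}{128}$ ($c = 9 + \frac{1}{-69 - 59} = 9 + \frac{1}{-128} = 9 - \frac{1}{128} = \frac{1151}{128} \approx 8.9922$)
$s = \frac{291203}{32}$ ($s = 23 \cdot 44 \cdot \frac{1151}{128} = 1012 \cdot \frac{1151}{128} = \frac{291203}{32} \approx 9100.1$)
$s - 413650 = \frac{291203}{32} - 413650 = - \frac{12945597}{32}$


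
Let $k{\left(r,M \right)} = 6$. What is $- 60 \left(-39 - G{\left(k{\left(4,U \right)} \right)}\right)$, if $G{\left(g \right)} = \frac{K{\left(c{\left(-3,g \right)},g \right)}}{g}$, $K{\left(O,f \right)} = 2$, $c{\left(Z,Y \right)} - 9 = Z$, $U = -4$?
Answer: $2360$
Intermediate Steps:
$c{\left(Z,Y \right)} = 9 + Z$
$G{\left(g \right)} = \frac{2}{g}$
$- 60 \left(-39 - G{\left(k{\left(4,U \right)} \right)}\right) = - 60 \left(-39 - \frac{2}{6}\right) = - 60 \left(-39 - 2 \cdot \frac{1}{6}\right) = - 60 \left(-39 - \frac{1}{3}\right) = \left(-60\right) \left(- \frac{118}{3}\right) = 2360$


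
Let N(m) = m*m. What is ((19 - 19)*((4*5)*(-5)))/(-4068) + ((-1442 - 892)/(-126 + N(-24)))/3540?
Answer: -389/265500 ≈ -0.0014652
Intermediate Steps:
N(m) = m**2
((19 - 19)*((4*5)*(-5)))/(-4068) + ((-1442 - 892)/(-126 + N(-24)))/3540 = ((19 - 19)*((4*5)*(-5)))/(-4068) + ((-1442 - 892)/(-126 + (-24)**2))/3540 = (0*(20*(-5)))*(-1/4068) - 2334/(-126 + 576)*(1/3540) = (0*(-100))*(-1/4068) - 2334/450*(1/3540) = 0*(-1/4068) - 2334*1/450*(1/3540) = 0 - 389/75*1/3540 = 0 - 389/265500 = -389/265500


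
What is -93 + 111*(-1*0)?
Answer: -93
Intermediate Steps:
-93 + 111*(-1*0) = -93 + 111*0 = -93 + 0 = -93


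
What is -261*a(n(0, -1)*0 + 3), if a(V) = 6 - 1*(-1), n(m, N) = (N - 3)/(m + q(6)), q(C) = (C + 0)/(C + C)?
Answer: -1827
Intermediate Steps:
q(C) = 1/2 (q(C) = C/((2*C)) = C*(1/(2*C)) = 1/2)
n(m, N) = (-3 + N)/(1/2 + m) (n(m, N) = (N - 3)/(m + 1/2) = (-3 + N)/(1/2 + m))
a(V) = 7 (a(V) = 6 + 1 = 7)
-261*a(n(0, -1)*0 + 3) = -261*7 = -1827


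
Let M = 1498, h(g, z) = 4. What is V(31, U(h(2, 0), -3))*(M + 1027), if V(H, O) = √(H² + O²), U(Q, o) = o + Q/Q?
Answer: 2525*√965 ≈ 78438.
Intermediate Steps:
U(Q, o) = 1 + o (U(Q, o) = o + 1 = 1 + o)
V(31, U(h(2, 0), -3))*(M + 1027) = √(31² + (1 - 3)²)*(1498 + 1027) = √(961 + (-2)²)*2525 = √(961 + 4)*2525 = √965*2525 = 2525*√965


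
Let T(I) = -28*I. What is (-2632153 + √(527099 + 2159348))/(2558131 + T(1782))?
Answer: -2632153/2508235 + √2686447/2508235 ≈ -1.0488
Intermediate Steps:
(-2632153 + √(527099 + 2159348))/(2558131 + T(1782)) = (-2632153 + √(527099 + 2159348))/(2558131 - 28*1782) = (-2632153 + √2686447)/(2558131 - 49896) = (-2632153 + √2686447)/2508235 = (-2632153 + √2686447)*(1/2508235) = -2632153/2508235 + √2686447/2508235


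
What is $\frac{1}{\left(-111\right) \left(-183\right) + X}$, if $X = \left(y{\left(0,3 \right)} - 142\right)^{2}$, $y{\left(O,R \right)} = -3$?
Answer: $\frac{1}{41338} \approx 2.4191 \cdot 10^{-5}$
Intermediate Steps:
$X = 21025$ ($X = \left(-3 - 142\right)^{2} = \left(-145\right)^{2} = 21025$)
$\frac{1}{\left(-111\right) \left(-183\right) + X} = \frac{1}{\left(-111\right) \left(-183\right) + 21025} = \frac{1}{20313 + 21025} = \frac{1}{41338}$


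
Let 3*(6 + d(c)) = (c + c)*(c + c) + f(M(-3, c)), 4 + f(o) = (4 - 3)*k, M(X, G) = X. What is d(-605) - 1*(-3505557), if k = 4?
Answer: 11980753/3 ≈ 3.9936e+6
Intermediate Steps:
f(o) = 0 (f(o) = -4 + (4 - 3)*4 = -4 + 1*4 = -4 + 4 = 0)
d(c) = -6 + 4*c²/3 (d(c) = -6 + ((c + c)*(c + c) + 0)/3 = -6 + ((2*c)*(2*c) + 0)/3 = -6 + (4*c² + 0)/3 = -6 + (4*c²)/3 = -6 + 4*c²/3)
d(-605) - 1*(-3505557) = (-6 + (4/3)*(-605)²) - 1*(-3505557) = (-6 + (4/3)*366025) + 3505557 = (-6 + 1464100/3) + 3505557 = 1464082/3 + 3505557 = 11980753/3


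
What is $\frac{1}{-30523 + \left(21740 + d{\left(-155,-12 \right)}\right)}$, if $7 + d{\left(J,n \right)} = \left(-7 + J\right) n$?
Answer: $- \frac{1}{6846} \approx -0.00014607$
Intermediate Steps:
$d{\left(J,n \right)} = -7 + n \left(-7 + J\right)$ ($d{\left(J,n \right)} = -7 + \left(-7 + J\right) n = -7 + n \left(-7 + J\right)$)
$\frac{1}{-30523 + \left(21740 + d{\left(-155,-12 \right)}\right)} = \frac{1}{-30523 + \left(21740 - -1937\right)} = \frac{1}{-30523 + \left(21740 + \left(-7 + 84 + 1860\right)\right)} = \frac{1}{-30523 + \left(21740 + 1937\right)} = \frac{1}{-30523 + 23677} = \frac{1}{-6846} = - \frac{1}{6846}$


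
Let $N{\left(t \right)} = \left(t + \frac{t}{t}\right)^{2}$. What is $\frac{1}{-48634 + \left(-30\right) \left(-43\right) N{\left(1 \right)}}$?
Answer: $- \frac{1}{43474} \approx -2.3002 \cdot 10^{-5}$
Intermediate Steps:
$N{\left(t \right)} = \left(1 + t\right)^{2}$ ($N{\left(t \right)} = \left(t + 1\right)^{2} = \left(1 + t\right)^{2}$)
$\frac{1}{-48634 + \left(-30\right) \left(-43\right) N{\left(1 \right)}} = \frac{1}{-48634 + \left(-30\right) \left(-43\right) \left(1 + 1\right)^{2}} = \frac{1}{-48634 + 1290 \cdot 2^{2}} = \frac{1}{-48634 + 1290 \cdot 4} = \frac{1}{-48634 + 5160} = \frac{1}{-43474} = - \frac{1}{43474}$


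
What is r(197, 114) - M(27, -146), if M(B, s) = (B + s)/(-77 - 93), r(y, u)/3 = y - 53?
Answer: 4313/10 ≈ 431.30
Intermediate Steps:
r(y, u) = -159 + 3*y (r(y, u) = 3*(y - 53) = 3*(-53 + y) = -159 + 3*y)
M(B, s) = -B/170 - s/170 (M(B, s) = (B + s)/(-170) = (B + s)*(-1/170) = -B/170 - s/170)
r(197, 114) - M(27, -146) = (-159 + 3*197) - (-1/170*27 - 1/170*(-146)) = (-159 + 591) - (-27/170 + 73/85) = 432 - 1*7/10 = 432 - 7/10 = 4313/10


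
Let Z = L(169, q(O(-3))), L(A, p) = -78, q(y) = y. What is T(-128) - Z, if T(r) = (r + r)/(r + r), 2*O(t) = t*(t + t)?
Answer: 79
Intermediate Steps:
O(t) = t² (O(t) = (t*(t + t))/2 = (t*(2*t))/2 = (2*t²)/2 = t²)
T(r) = 1 (T(r) = (2*r)/((2*r)) = (2*r)*(1/(2*r)) = 1)
Z = -78
T(-128) - Z = 1 - 1*(-78) = 1 + 78 = 79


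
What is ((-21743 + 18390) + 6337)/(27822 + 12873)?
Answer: 2984/40695 ≈ 0.073326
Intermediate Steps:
((-21743 + 18390) + 6337)/(27822 + 12873) = (-3353 + 6337)/40695 = 2984*(1/40695) = 2984/40695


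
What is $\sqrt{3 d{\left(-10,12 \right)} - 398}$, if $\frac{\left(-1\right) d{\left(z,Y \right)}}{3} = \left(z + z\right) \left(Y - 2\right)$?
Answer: $\sqrt{1402} \approx 37.443$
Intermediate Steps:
$d{\left(z,Y \right)} = - 6 z \left(-2 + Y\right)$ ($d{\left(z,Y \right)} = - 3 \left(z + z\right) \left(Y - 2\right) = - 3 \cdot 2 z \left(-2 + Y\right) = - 6 z \left(-2 + Y\right)$)
$\sqrt{3 d{\left(-10,12 \right)} - 398} = \sqrt{3 \cdot 6 \left(-10\right) \left(2 - 12\right) - 398} = \sqrt{3 \cdot 6 \left(-10\right) \left(-10\right) - 398} = \sqrt{3 \cdot 600 - 398} = \sqrt{1800 - 398} = \sqrt{1402}$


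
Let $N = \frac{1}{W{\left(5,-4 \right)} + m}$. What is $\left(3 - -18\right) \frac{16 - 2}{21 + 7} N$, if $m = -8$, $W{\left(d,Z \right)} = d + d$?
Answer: $\frac{21}{4} \approx 5.25$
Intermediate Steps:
$W{\left(d,Z \right)} = 2 d$
$N = \frac{1}{2}$ ($N = \frac{1}{2 \cdot 5 - 8} = \frac{1}{10 - 8} = \frac{1}{2} \approx 0.5$)
$\left(3 - -18\right) \frac{16 - 2}{21 + 7} N = \left(3 - -18\right) \frac{16 - 2}{21 + 7} \cdot \frac{1}{2} = \left(3 + 18\right) \frac{16 + \left(0 - 2\right)}{28} \cdot \frac{1}{2} = 21 \left(16 - 2\right) \frac{1}{28} \cdot \frac{1}{2} = 21 \cdot 14 \cdot \frac{1}{28} \cdot \frac{1}{2} = 21 \cdot \frac{1}{2} \cdot \frac{1}{2} = \frac{21}{2} \cdot \frac{1}{2} = \frac{21}{4}$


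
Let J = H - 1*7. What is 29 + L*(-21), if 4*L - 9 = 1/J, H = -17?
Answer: -577/32 ≈ -18.031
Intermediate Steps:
J = -24 (J = -17 - 1*7 = -17 - 7 = -24)
L = 215/96 (L = 9/4 + (1/4)/(-24) = 9/4 + (1/4)*(-1/24) = 9/4 - 1/96 = 215/96 ≈ 2.2396)
29 + L*(-21) = 29 + (215/96)*(-21) = 29 - 1505/32 = -577/32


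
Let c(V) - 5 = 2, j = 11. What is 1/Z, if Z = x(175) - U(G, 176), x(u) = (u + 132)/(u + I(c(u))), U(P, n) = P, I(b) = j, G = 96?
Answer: -186/17549 ≈ -0.010599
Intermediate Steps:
c(V) = 7 (c(V) = 5 + 2 = 7)
I(b) = 11
x(u) = (132 + u)/(11 + u) (x(u) = (u + 132)/(u + 11) = (132 + u)/(11 + u))
Z = -17549/186 (Z = (132 + 175)/(11 + 175) - 1*96 = 307/186 - 96 = -17549/186 ≈ -94.349)
1/Z = 1/(-17549/186) = -186/17549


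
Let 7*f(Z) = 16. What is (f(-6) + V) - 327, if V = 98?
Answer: -1587/7 ≈ -226.71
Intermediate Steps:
f(Z) = 16/7 (f(Z) = (⅐)*16 = 16/7)
(f(-6) + V) - 327 = (16/7 + 98) - 327 = 702/7 - 327 = -1587/7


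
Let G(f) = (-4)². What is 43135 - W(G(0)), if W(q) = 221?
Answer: 42914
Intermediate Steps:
G(f) = 16
43135 - W(G(0)) = 43135 - 1*221 = 43135 - 221 = 42914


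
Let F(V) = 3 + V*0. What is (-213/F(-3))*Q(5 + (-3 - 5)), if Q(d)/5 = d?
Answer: 1065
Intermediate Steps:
Q(d) = 5*d
F(V) = 3 (F(V) = 3 + 0 = 3)
(-213/F(-3))*Q(5 + (-3 - 5)) = (-213/3)*(5*(5 + (-3 - 5))) = (-213*⅓)*(5*(5 - 8)) = -355*(-3) = -71*(-15) = 1065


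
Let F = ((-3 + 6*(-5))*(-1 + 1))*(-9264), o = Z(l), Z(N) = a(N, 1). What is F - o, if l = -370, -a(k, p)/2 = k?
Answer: -740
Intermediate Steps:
a(k, p) = -2*k
Z(N) = -2*N
o = 740 (o = -2*(-370) = 740)
F = 0 (F = ((-3 - 30)*0)*(-9264) = -33*0*(-9264) = 0*(-9264) = 0)
F - o = 0 - 1*740 = 0 - 740 = -740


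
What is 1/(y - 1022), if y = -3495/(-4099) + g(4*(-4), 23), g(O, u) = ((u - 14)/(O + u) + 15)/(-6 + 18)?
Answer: -57386/58521681 ≈ -0.00098059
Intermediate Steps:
g(O, u) = 5/4 + (-14 + u)/(12*(O + u)) (g(O, u) = ((-14 + u)/(O + u) + 15)/12 = ((-14 + u)/(O + u) + 15)*(1/12) = (15 + (-14 + u)/(O + u))*(1/12) = 5/4 + (-14 + u)/(12*(O + u)))
y = 126811/57386 (y = -3495/(-4099) + (-14 + 15*(4*(-4)) + 16*23)/(12*(4*(-4) + 23)) = -3495*(-1/4099) + (-14 + 15*(-16) + 368)/(12*(-16 + 23)) = 3495/4099 + (1/12)*(-14 - 240 + 368)/7 = 3495/4099 + (1/12)*(⅐)*114 = 3495/4099 + 19/14 = 126811/57386 ≈ 2.2098)
1/(y - 1022) = 1/(126811/57386 - 1022) = 1/(-58521681/57386) = -57386/58521681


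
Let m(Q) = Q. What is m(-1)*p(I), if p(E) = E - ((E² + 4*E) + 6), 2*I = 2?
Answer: 10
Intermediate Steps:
I = 1 (I = (½)*2 = 1)
p(E) = -6 - E² - 3*E (p(E) = E - (6 + E² + 4*E) = E + (-6 - E² - 4*E) = -6 - E² - 3*E)
m(-1)*p(I) = -(-6 - 1*1² - 3*1) = -(-6 - 1*1 - 3) = -(-6 - 1 - 3) = -1*(-10) = 10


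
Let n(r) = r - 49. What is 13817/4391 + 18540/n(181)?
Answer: 6936082/48301 ≈ 143.60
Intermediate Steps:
n(r) = -49 + r
13817/4391 + 18540/n(181) = 13817/4391 + 18540/(-49 + 181) = 13817*(1/4391) + 18540/132 = 13817/4391 + 18540*(1/132) = 13817/4391 + 1545/11 = 6936082/48301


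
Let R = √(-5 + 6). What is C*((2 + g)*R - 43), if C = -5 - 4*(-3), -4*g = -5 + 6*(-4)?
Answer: -945/4 ≈ -236.25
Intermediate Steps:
R = 1 (R = √1 = 1)
g = 29/4 (g = -(-5 + 6*(-4))/4 = -(-5 - 24)/4 = -¼*(-29) = 29/4 ≈ 7.2500)
C = 7 (C = -5 + 12 = 7)
C*((2 + g)*R - 43) = 7*((2 + 29/4)*1 - 43) = 7*((37/4)*1 - 43) = 7*(37/4 - 43) = 7*(-135/4) = -945/4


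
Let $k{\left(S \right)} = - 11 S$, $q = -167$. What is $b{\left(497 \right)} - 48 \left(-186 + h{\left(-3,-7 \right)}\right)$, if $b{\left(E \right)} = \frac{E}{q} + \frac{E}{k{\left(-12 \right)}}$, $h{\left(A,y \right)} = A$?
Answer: $\frac{200000563}{22044} \approx 9072.8$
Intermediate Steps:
$b{\left(E \right)} = \frac{35 E}{22044}$ ($b{\left(E \right)} = \frac{E}{-167} + \frac{E}{\left(-11\right) \left(-12\right)} = E \left(- \frac{1}{167}\right) + \frac{E}{132} = - \frac{E}{167} + E \frac{1}{132} = - \frac{E}{167} + \frac{E}{132} = \frac{35 E}{22044}$)
$b{\left(497 \right)} - 48 \left(-186 + h{\left(-3,-7 \right)}\right) = \frac{35}{22044} \cdot 497 - 48 \left(-186 - 3\right) = \frac{17395}{22044} - -9072 = \frac{17395}{22044} + 9072 = \frac{200000563}{22044}$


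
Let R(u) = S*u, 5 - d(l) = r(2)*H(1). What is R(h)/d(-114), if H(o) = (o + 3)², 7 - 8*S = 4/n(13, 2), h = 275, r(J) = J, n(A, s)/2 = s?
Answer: -275/36 ≈ -7.6389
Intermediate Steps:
n(A, s) = 2*s
S = ¾ (S = 7/8 - 1/(2*(2*2)) = 7/8 - 1/(2*4) = 7/8 - ⅛*1 = 7/8 - ⅛ = ¾ ≈ 0.75000)
H(o) = (3 + o)²
d(l) = -27 (d(l) = 5 - 2*(3 + 1)² = 5 - 2*4² = 5 - 2*16 = 5 - 1*32 = 5 - 32 = -27)
R(u) = 3*u/4
R(h)/d(-114) = ((¾)*275)/(-27) = (825/4)*(-1/27) = -275/36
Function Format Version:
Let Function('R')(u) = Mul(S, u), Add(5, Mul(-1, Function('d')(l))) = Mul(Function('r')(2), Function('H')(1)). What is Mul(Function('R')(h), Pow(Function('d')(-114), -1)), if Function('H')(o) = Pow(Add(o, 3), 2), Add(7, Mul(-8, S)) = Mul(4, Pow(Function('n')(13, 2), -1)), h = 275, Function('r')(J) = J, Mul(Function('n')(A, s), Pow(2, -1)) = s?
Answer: Rational(-275, 36) ≈ -7.6389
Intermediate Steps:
Function('n')(A, s) = Mul(2, s)
S = Rational(3, 4) (S = Add(Rational(7, 8), Mul(Rational(-1, 8), Mul(4, Pow(Mul(2, 2), -1)))) = Add(Rational(7, 8), Mul(Rational(-1, 8), Mul(4, Pow(4, -1)))) = Add(Rational(7, 8), Mul(Rational(-1, 8), Mul(4, Rational(1, 4)))) = Add(Rational(7, 8), Mul(Rational(-1, 8), 1)) = Add(Rational(7, 8), Rational(-1, 8)) = Rational(3, 4) ≈ 0.75000)
Function('H')(o) = Pow(Add(3, o), 2)
Function('d')(l) = -27 (Function('d')(l) = Add(5, Mul(-1, Mul(2, Pow(Add(3, 1), 2)))) = Add(5, Mul(-1, Mul(2, Pow(4, 2)))) = Add(5, Mul(-1, Mul(2, 16))) = Add(5, Mul(-1, 32)) = Add(5, -32) = -27)
Function('R')(u) = Mul(Rational(3, 4), u)
Mul(Function('R')(h), Pow(Function('d')(-114), -1)) = Mul(Mul(Rational(3, 4), 275), Pow(-27, -1)) = Mul(Rational(825, 4), Rational(-1, 27)) = Rational(-275, 36)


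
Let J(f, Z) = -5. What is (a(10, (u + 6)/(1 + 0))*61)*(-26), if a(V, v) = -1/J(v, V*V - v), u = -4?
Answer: -1586/5 ≈ -317.20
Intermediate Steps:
a(V, v) = 1/5 (a(V, v) = -1/(-5) = -1*(-1/5) = 1/5)
(a(10, (u + 6)/(1 + 0))*61)*(-26) = ((1/5)*61)*(-26) = (61/5)*(-26) = -1586/5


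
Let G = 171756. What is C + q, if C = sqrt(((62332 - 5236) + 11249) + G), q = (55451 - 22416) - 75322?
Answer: -42287 + sqrt(240101) ≈ -41797.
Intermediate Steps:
q = -42287 (q = 33035 - 75322 = -42287)
C = sqrt(240101) (C = sqrt(((62332 - 5236) + 11249) + 171756) = sqrt((57096 + 11249) + 171756) = sqrt(68345 + 171756) = sqrt(240101) ≈ 490.00)
C + q = sqrt(240101) - 42287 = -42287 + sqrt(240101)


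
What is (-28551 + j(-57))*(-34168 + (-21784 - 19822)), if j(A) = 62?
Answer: 2158725486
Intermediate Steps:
(-28551 + j(-57))*(-34168 + (-21784 - 19822)) = (-28551 + 62)*(-34168 + (-21784 - 19822)) = -28489*(-34168 - 41606) = -28489*(-75774) = 2158725486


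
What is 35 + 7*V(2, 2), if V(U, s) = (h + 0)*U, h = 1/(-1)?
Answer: 21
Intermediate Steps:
h = -1
V(U, s) = -U (V(U, s) = (-1 + 0)*U = -U)
35 + 7*V(2, 2) = 35 + 7*(-1*2) = 35 + 7*(-2) = 35 - 14 = 21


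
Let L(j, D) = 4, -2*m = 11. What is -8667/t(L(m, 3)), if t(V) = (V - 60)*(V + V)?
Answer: 8667/448 ≈ 19.346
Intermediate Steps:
m = -11/2 (m = -½*11 = -11/2 ≈ -5.5000)
t(V) = 2*V*(-60 + V) (t(V) = (-60 + V)*(2*V) = 2*V*(-60 + V))
-8667/t(L(m, 3)) = -8667*1/(8*(-60 + 4)) = -8667/(2*4*(-56)) = -8667/(-448) = -8667*(-1/448) = 8667/448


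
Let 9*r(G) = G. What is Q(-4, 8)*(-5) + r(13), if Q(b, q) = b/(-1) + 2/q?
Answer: -713/36 ≈ -19.806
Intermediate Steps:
Q(b, q) = -b + 2/q (Q(b, q) = b*(-1) + 2/q = -b + 2/q)
r(G) = G/9
Q(-4, 8)*(-5) + r(13) = (-1*(-4) + 2/8)*(-5) + (⅑)*13 = (4 + 2*(⅛))*(-5) + 13/9 = (4 + ¼)*(-5) + 13/9 = (17/4)*(-5) + 13/9 = -85/4 + 13/9 = -713/36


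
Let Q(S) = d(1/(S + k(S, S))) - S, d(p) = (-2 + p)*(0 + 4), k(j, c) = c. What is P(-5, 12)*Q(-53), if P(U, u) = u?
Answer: 28596/53 ≈ 539.55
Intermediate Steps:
d(p) = -8 + 4*p (d(p) = (-2 + p)*4 = -8 + 4*p)
Q(S) = -8 - S + 2/S (Q(S) = (-8 + 4/(S + S)) - S = (-8 + 4/((2*S))) - S = (-8 + 4*(1/(2*S))) - S = (-8 + 2/S) - S = -8 - S + 2/S)
P(-5, 12)*Q(-53) = 12*(-8 - 1*(-53) + 2/(-53)) = 12*(-8 + 53 + 2*(-1/53)) = 12*(-8 + 53 - 2/53) = 12*(2383/53) = 28596/53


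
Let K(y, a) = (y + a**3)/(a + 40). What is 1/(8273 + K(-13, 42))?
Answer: 82/752461 ≈ 0.00010898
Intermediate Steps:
K(y, a) = (y + a**3)/(40 + a)
1/(8273 + K(-13, 42)) = 1/(8273 + (-13 + 42**3)/(40 + 42)) = 1/(8273 + (-13 + 74088)/82) = 1/(8273 + (1/82)*74075) = 1/(8273 + 74075/82) = 1/(752461/82) = 82/752461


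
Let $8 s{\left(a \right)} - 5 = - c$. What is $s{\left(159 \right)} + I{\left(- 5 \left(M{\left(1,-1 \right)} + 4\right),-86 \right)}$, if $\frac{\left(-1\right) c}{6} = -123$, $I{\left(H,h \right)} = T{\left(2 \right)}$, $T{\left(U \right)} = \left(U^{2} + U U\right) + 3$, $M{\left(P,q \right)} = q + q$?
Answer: $- \frac{645}{8} \approx -80.625$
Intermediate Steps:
$M{\left(P,q \right)} = 2 q$
$T{\left(U \right)} = 3 + 2 U^{2}$ ($T{\left(U \right)} = \left(U^{2} + U^{2}\right) + 3 = 2 U^{2} + 3 = 3 + 2 U^{2}$)
$I{\left(H,h \right)} = 11$ ($I{\left(H,h \right)} = 3 + 2 \cdot 2^{2} = 3 + 2 \cdot 4 = 3 + 8 = 11$)
$c = 738$ ($c = \left(-6\right) \left(-123\right) = 738$)
$s{\left(a \right)} = - \frac{733}{8}$ ($s{\left(a \right)} = \frac{5}{8} + \frac{\left(-1\right) 738}{8} = \frac{5}{8} + \frac{1}{8} \left(-738\right) = \frac{5}{8} - \frac{369}{4} = - \frac{733}{8}$)
$s{\left(159 \right)} + I{\left(- 5 \left(M{\left(1,-1 \right)} + 4\right),-86 \right)} = - \frac{733}{8} + 11 = - \frac{645}{8}$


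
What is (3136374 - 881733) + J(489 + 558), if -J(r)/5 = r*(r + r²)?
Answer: -5741880519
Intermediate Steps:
J(r) = -5*r*(r + r²)
(3136374 - 881733) + J(489 + 558) = (3136374 - 881733) + 5*(489 + 558)²*(-1 - (489 + 558)) = 2254641 + 5*1047²*(-1 - 1*1047) = 2254641 + 5*1096209*(-1 - 1047) = 2254641 + 5*1096209*(-1048) = 2254641 - 5744135160 = -5741880519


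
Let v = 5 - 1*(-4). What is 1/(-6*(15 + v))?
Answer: -1/144 ≈ -0.0069444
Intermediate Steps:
v = 9 (v = 5 + 4 = 9)
1/(-6*(15 + v)) = 1/(-6*(15 + 9)) = 1/(-6*24) = 1/(-144) = -1/144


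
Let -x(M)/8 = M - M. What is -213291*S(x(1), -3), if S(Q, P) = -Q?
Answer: 0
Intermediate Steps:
x(M) = 0 (x(M) = -8*(M - M) = -8*0 = 0)
-213291*S(x(1), -3) = -(-213291)*0 = -213291*0 = 0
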